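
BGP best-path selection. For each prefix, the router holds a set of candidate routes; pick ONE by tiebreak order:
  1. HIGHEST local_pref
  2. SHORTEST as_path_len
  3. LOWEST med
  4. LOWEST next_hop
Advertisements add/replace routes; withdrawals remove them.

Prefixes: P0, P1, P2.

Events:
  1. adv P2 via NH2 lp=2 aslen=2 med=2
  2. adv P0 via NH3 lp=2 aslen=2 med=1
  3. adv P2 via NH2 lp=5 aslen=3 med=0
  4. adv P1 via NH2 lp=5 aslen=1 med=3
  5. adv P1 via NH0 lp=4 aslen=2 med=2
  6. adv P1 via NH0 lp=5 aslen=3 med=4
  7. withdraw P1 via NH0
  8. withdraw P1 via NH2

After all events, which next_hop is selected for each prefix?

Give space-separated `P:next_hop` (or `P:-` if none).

Op 1: best P0=- P1=- P2=NH2
Op 2: best P0=NH3 P1=- P2=NH2
Op 3: best P0=NH3 P1=- P2=NH2
Op 4: best P0=NH3 P1=NH2 P2=NH2
Op 5: best P0=NH3 P1=NH2 P2=NH2
Op 6: best P0=NH3 P1=NH2 P2=NH2
Op 7: best P0=NH3 P1=NH2 P2=NH2
Op 8: best P0=NH3 P1=- P2=NH2

Answer: P0:NH3 P1:- P2:NH2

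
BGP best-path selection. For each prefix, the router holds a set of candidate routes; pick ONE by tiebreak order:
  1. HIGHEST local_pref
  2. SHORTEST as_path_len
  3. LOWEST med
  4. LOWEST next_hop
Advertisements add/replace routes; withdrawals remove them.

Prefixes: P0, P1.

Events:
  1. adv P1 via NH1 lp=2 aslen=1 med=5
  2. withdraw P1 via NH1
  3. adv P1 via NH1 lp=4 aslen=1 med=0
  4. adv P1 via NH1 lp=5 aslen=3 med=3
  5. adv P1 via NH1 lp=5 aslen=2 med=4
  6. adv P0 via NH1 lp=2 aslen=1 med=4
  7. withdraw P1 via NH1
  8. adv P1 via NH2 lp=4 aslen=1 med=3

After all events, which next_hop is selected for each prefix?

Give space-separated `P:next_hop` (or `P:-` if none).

Answer: P0:NH1 P1:NH2

Derivation:
Op 1: best P0=- P1=NH1
Op 2: best P0=- P1=-
Op 3: best P0=- P1=NH1
Op 4: best P0=- P1=NH1
Op 5: best P0=- P1=NH1
Op 6: best P0=NH1 P1=NH1
Op 7: best P0=NH1 P1=-
Op 8: best P0=NH1 P1=NH2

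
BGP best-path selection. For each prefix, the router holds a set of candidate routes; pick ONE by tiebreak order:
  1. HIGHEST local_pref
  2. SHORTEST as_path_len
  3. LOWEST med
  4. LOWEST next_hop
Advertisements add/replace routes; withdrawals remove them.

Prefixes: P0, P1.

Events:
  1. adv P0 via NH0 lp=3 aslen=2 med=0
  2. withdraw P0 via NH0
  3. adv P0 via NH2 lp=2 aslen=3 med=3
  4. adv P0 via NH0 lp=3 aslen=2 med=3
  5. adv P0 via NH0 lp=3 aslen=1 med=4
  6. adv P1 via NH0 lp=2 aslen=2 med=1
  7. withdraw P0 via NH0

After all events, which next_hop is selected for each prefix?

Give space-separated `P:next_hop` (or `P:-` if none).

Op 1: best P0=NH0 P1=-
Op 2: best P0=- P1=-
Op 3: best P0=NH2 P1=-
Op 4: best P0=NH0 P1=-
Op 5: best P0=NH0 P1=-
Op 6: best P0=NH0 P1=NH0
Op 7: best P0=NH2 P1=NH0

Answer: P0:NH2 P1:NH0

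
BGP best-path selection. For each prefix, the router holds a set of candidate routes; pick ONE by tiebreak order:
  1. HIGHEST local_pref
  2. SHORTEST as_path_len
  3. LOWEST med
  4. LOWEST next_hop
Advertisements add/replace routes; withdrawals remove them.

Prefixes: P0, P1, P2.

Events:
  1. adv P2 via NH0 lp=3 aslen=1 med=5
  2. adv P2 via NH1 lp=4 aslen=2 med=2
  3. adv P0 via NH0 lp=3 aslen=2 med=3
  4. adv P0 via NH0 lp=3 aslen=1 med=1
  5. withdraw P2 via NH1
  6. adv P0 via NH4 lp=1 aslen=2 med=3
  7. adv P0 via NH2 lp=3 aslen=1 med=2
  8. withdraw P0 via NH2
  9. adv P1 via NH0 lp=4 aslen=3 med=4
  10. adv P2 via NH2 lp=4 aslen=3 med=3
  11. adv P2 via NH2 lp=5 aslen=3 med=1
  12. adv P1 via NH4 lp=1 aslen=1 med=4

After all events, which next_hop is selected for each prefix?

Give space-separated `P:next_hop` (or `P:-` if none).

Answer: P0:NH0 P1:NH0 P2:NH2

Derivation:
Op 1: best P0=- P1=- P2=NH0
Op 2: best P0=- P1=- P2=NH1
Op 3: best P0=NH0 P1=- P2=NH1
Op 4: best P0=NH0 P1=- P2=NH1
Op 5: best P0=NH0 P1=- P2=NH0
Op 6: best P0=NH0 P1=- P2=NH0
Op 7: best P0=NH0 P1=- P2=NH0
Op 8: best P0=NH0 P1=- P2=NH0
Op 9: best P0=NH0 P1=NH0 P2=NH0
Op 10: best P0=NH0 P1=NH0 P2=NH2
Op 11: best P0=NH0 P1=NH0 P2=NH2
Op 12: best P0=NH0 P1=NH0 P2=NH2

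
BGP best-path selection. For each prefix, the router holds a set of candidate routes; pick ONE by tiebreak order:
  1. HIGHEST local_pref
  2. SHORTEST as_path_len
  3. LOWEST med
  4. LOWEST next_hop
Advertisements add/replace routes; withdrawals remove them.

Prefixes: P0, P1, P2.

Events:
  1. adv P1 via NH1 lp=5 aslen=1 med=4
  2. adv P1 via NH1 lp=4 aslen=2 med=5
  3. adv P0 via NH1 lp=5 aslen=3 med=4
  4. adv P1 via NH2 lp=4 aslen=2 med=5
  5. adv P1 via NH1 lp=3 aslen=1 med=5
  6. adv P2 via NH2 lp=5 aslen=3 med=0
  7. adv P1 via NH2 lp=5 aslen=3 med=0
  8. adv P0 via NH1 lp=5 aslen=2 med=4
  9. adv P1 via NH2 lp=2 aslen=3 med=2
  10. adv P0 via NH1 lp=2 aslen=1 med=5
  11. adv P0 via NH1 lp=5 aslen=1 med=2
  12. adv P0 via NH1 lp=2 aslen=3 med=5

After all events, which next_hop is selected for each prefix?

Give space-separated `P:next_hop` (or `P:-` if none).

Op 1: best P0=- P1=NH1 P2=-
Op 2: best P0=- P1=NH1 P2=-
Op 3: best P0=NH1 P1=NH1 P2=-
Op 4: best P0=NH1 P1=NH1 P2=-
Op 5: best P0=NH1 P1=NH2 P2=-
Op 6: best P0=NH1 P1=NH2 P2=NH2
Op 7: best P0=NH1 P1=NH2 P2=NH2
Op 8: best P0=NH1 P1=NH2 P2=NH2
Op 9: best P0=NH1 P1=NH1 P2=NH2
Op 10: best P0=NH1 P1=NH1 P2=NH2
Op 11: best P0=NH1 P1=NH1 P2=NH2
Op 12: best P0=NH1 P1=NH1 P2=NH2

Answer: P0:NH1 P1:NH1 P2:NH2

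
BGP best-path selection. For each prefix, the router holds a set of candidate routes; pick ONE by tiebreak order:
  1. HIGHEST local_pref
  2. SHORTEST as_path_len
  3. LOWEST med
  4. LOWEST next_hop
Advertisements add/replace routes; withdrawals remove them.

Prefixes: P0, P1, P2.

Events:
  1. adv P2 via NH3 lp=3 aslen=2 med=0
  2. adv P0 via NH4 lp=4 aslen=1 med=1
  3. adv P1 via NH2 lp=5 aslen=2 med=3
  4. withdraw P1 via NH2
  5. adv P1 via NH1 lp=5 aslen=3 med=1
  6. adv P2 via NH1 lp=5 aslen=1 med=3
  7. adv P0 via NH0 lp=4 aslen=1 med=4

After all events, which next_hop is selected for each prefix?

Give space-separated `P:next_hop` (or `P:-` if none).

Answer: P0:NH4 P1:NH1 P2:NH1

Derivation:
Op 1: best P0=- P1=- P2=NH3
Op 2: best P0=NH4 P1=- P2=NH3
Op 3: best P0=NH4 P1=NH2 P2=NH3
Op 4: best P0=NH4 P1=- P2=NH3
Op 5: best P0=NH4 P1=NH1 P2=NH3
Op 6: best P0=NH4 P1=NH1 P2=NH1
Op 7: best P0=NH4 P1=NH1 P2=NH1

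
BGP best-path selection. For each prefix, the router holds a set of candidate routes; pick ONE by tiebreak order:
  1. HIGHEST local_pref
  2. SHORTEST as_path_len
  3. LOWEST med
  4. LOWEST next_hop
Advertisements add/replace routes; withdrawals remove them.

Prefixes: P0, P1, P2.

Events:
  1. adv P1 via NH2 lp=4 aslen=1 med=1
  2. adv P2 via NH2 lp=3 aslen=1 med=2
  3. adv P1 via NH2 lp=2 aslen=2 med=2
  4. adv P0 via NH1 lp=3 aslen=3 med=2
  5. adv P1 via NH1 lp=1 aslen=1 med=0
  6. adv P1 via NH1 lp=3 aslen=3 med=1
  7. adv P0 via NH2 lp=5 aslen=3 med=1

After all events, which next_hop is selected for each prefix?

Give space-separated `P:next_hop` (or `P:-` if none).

Op 1: best P0=- P1=NH2 P2=-
Op 2: best P0=- P1=NH2 P2=NH2
Op 3: best P0=- P1=NH2 P2=NH2
Op 4: best P0=NH1 P1=NH2 P2=NH2
Op 5: best P0=NH1 P1=NH2 P2=NH2
Op 6: best P0=NH1 P1=NH1 P2=NH2
Op 7: best P0=NH2 P1=NH1 P2=NH2

Answer: P0:NH2 P1:NH1 P2:NH2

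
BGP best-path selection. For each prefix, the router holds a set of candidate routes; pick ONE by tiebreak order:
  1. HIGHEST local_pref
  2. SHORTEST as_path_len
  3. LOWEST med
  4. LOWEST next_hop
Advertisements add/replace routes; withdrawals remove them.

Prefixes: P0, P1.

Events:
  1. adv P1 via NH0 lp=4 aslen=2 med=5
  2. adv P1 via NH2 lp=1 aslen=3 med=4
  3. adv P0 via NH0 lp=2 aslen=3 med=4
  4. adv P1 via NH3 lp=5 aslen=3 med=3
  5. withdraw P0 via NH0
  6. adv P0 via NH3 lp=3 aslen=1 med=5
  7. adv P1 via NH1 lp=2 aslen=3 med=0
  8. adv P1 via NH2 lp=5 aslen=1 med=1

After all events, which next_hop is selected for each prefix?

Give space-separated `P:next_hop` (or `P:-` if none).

Answer: P0:NH3 P1:NH2

Derivation:
Op 1: best P0=- P1=NH0
Op 2: best P0=- P1=NH0
Op 3: best P0=NH0 P1=NH0
Op 4: best P0=NH0 P1=NH3
Op 5: best P0=- P1=NH3
Op 6: best P0=NH3 P1=NH3
Op 7: best P0=NH3 P1=NH3
Op 8: best P0=NH3 P1=NH2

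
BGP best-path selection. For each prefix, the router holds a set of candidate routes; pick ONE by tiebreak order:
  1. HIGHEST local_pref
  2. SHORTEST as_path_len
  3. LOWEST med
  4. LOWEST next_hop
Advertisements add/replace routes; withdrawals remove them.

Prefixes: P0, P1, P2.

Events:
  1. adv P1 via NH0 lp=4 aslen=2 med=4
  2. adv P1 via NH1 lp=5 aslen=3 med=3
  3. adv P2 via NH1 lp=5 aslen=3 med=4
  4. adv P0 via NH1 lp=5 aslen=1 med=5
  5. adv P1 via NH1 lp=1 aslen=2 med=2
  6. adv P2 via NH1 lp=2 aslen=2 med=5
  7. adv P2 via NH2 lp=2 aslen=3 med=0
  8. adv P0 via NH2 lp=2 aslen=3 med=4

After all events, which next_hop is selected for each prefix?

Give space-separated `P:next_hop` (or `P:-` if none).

Answer: P0:NH1 P1:NH0 P2:NH1

Derivation:
Op 1: best P0=- P1=NH0 P2=-
Op 2: best P0=- P1=NH1 P2=-
Op 3: best P0=- P1=NH1 P2=NH1
Op 4: best P0=NH1 P1=NH1 P2=NH1
Op 5: best P0=NH1 P1=NH0 P2=NH1
Op 6: best P0=NH1 P1=NH0 P2=NH1
Op 7: best P0=NH1 P1=NH0 P2=NH1
Op 8: best P0=NH1 P1=NH0 P2=NH1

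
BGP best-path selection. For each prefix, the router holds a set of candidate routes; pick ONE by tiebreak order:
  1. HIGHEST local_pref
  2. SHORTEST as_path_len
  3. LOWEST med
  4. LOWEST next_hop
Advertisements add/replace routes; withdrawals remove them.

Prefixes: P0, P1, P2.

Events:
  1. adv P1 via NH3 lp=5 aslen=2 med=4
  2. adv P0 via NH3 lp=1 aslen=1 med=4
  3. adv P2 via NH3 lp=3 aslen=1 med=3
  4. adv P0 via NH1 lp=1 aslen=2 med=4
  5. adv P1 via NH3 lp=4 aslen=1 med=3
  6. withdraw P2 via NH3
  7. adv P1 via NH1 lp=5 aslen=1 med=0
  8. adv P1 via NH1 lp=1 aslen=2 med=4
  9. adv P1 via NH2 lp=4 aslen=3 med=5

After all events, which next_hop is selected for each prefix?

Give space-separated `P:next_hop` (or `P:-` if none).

Answer: P0:NH3 P1:NH3 P2:-

Derivation:
Op 1: best P0=- P1=NH3 P2=-
Op 2: best P0=NH3 P1=NH3 P2=-
Op 3: best P0=NH3 P1=NH3 P2=NH3
Op 4: best P0=NH3 P1=NH3 P2=NH3
Op 5: best P0=NH3 P1=NH3 P2=NH3
Op 6: best P0=NH3 P1=NH3 P2=-
Op 7: best P0=NH3 P1=NH1 P2=-
Op 8: best P0=NH3 P1=NH3 P2=-
Op 9: best P0=NH3 P1=NH3 P2=-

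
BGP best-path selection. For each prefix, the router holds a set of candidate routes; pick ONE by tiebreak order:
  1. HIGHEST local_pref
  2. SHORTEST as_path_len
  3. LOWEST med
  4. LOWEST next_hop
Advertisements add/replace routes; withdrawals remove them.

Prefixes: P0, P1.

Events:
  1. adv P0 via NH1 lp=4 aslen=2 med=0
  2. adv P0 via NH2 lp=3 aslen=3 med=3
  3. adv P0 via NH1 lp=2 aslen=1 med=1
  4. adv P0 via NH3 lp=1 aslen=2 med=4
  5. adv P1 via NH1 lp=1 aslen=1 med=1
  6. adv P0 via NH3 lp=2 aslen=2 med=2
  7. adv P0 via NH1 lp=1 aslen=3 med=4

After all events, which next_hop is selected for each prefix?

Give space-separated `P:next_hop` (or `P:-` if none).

Answer: P0:NH2 P1:NH1

Derivation:
Op 1: best P0=NH1 P1=-
Op 2: best P0=NH1 P1=-
Op 3: best P0=NH2 P1=-
Op 4: best P0=NH2 P1=-
Op 5: best P0=NH2 P1=NH1
Op 6: best P0=NH2 P1=NH1
Op 7: best P0=NH2 P1=NH1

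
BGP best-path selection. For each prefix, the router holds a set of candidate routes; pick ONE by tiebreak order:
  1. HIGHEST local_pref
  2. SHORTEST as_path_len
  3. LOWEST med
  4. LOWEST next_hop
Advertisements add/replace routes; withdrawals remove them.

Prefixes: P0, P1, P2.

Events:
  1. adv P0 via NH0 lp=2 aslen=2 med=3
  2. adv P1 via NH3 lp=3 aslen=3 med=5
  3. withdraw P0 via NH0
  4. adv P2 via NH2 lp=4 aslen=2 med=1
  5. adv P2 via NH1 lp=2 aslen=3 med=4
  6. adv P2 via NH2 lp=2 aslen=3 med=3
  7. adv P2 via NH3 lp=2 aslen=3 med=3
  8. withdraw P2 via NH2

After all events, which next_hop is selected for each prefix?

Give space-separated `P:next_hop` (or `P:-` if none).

Op 1: best P0=NH0 P1=- P2=-
Op 2: best P0=NH0 P1=NH3 P2=-
Op 3: best P0=- P1=NH3 P2=-
Op 4: best P0=- P1=NH3 P2=NH2
Op 5: best P0=- P1=NH3 P2=NH2
Op 6: best P0=- P1=NH3 P2=NH2
Op 7: best P0=- P1=NH3 P2=NH2
Op 8: best P0=- P1=NH3 P2=NH3

Answer: P0:- P1:NH3 P2:NH3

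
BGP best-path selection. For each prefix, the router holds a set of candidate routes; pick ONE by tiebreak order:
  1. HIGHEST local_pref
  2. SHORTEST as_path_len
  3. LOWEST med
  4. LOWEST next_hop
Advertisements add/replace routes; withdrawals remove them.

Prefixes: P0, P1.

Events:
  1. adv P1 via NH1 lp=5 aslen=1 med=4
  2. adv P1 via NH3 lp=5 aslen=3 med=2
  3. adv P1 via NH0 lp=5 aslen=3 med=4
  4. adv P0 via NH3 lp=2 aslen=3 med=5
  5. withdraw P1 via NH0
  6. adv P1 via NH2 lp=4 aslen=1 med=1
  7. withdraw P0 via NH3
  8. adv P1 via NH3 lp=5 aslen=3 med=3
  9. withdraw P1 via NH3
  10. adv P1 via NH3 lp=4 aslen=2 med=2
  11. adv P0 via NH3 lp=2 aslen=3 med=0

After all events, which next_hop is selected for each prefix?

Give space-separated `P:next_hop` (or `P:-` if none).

Answer: P0:NH3 P1:NH1

Derivation:
Op 1: best P0=- P1=NH1
Op 2: best P0=- P1=NH1
Op 3: best P0=- P1=NH1
Op 4: best P0=NH3 P1=NH1
Op 5: best P0=NH3 P1=NH1
Op 6: best P0=NH3 P1=NH1
Op 7: best P0=- P1=NH1
Op 8: best P0=- P1=NH1
Op 9: best P0=- P1=NH1
Op 10: best P0=- P1=NH1
Op 11: best P0=NH3 P1=NH1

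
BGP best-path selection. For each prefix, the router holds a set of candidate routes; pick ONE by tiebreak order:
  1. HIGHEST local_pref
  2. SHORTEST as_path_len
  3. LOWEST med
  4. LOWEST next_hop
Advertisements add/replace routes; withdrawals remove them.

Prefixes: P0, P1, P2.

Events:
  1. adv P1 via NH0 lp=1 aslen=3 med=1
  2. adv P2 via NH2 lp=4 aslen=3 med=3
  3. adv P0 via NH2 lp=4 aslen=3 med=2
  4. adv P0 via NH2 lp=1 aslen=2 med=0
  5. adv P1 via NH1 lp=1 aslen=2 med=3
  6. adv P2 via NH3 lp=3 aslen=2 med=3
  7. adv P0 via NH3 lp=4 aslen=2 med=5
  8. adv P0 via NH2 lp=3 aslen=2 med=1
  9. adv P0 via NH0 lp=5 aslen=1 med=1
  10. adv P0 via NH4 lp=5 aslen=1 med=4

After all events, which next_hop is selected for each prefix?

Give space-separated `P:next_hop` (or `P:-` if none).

Op 1: best P0=- P1=NH0 P2=-
Op 2: best P0=- P1=NH0 P2=NH2
Op 3: best P0=NH2 P1=NH0 P2=NH2
Op 4: best P0=NH2 P1=NH0 P2=NH2
Op 5: best P0=NH2 P1=NH1 P2=NH2
Op 6: best P0=NH2 P1=NH1 P2=NH2
Op 7: best P0=NH3 P1=NH1 P2=NH2
Op 8: best P0=NH3 P1=NH1 P2=NH2
Op 9: best P0=NH0 P1=NH1 P2=NH2
Op 10: best P0=NH0 P1=NH1 P2=NH2

Answer: P0:NH0 P1:NH1 P2:NH2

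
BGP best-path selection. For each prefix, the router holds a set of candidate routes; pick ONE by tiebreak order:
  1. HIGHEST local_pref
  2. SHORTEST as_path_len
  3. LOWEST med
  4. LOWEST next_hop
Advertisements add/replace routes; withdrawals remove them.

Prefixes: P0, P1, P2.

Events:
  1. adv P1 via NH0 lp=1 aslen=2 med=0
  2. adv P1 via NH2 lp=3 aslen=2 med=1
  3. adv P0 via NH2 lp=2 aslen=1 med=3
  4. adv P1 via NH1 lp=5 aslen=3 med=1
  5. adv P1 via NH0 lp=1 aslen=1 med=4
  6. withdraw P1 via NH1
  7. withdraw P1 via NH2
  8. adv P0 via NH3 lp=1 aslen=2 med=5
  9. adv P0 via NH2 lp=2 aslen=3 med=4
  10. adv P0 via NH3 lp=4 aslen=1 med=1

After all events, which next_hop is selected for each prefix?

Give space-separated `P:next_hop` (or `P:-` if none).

Op 1: best P0=- P1=NH0 P2=-
Op 2: best P0=- P1=NH2 P2=-
Op 3: best P0=NH2 P1=NH2 P2=-
Op 4: best P0=NH2 P1=NH1 P2=-
Op 5: best P0=NH2 P1=NH1 P2=-
Op 6: best P0=NH2 P1=NH2 P2=-
Op 7: best P0=NH2 P1=NH0 P2=-
Op 8: best P0=NH2 P1=NH0 P2=-
Op 9: best P0=NH2 P1=NH0 P2=-
Op 10: best P0=NH3 P1=NH0 P2=-

Answer: P0:NH3 P1:NH0 P2:-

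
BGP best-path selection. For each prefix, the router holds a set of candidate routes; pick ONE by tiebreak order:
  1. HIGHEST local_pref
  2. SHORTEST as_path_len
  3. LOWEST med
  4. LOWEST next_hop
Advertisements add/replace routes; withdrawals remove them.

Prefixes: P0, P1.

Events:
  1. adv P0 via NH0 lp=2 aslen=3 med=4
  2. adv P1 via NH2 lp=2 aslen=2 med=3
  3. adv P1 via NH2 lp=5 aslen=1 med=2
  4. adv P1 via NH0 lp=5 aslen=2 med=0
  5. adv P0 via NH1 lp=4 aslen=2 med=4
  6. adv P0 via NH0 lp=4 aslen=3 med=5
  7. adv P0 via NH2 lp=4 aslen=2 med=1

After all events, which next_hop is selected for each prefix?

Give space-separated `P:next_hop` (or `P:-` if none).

Op 1: best P0=NH0 P1=-
Op 2: best P0=NH0 P1=NH2
Op 3: best P0=NH0 P1=NH2
Op 4: best P0=NH0 P1=NH2
Op 5: best P0=NH1 P1=NH2
Op 6: best P0=NH1 P1=NH2
Op 7: best P0=NH2 P1=NH2

Answer: P0:NH2 P1:NH2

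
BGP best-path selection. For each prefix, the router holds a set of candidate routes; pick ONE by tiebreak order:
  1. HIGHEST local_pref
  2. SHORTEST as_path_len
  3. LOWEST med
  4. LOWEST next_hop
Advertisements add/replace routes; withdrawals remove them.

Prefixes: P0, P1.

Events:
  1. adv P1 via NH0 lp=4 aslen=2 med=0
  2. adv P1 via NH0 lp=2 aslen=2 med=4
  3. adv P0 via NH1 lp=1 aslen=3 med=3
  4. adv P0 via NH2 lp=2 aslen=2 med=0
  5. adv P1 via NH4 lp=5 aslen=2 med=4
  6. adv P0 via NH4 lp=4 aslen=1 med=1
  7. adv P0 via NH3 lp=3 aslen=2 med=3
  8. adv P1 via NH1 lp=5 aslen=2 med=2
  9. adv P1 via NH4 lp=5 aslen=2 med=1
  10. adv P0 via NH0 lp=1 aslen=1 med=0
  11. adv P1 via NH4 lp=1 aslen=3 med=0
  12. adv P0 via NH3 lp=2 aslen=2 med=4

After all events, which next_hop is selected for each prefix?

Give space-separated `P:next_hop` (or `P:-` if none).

Answer: P0:NH4 P1:NH1

Derivation:
Op 1: best P0=- P1=NH0
Op 2: best P0=- P1=NH0
Op 3: best P0=NH1 P1=NH0
Op 4: best P0=NH2 P1=NH0
Op 5: best P0=NH2 P1=NH4
Op 6: best P0=NH4 P1=NH4
Op 7: best P0=NH4 P1=NH4
Op 8: best P0=NH4 P1=NH1
Op 9: best P0=NH4 P1=NH4
Op 10: best P0=NH4 P1=NH4
Op 11: best P0=NH4 P1=NH1
Op 12: best P0=NH4 P1=NH1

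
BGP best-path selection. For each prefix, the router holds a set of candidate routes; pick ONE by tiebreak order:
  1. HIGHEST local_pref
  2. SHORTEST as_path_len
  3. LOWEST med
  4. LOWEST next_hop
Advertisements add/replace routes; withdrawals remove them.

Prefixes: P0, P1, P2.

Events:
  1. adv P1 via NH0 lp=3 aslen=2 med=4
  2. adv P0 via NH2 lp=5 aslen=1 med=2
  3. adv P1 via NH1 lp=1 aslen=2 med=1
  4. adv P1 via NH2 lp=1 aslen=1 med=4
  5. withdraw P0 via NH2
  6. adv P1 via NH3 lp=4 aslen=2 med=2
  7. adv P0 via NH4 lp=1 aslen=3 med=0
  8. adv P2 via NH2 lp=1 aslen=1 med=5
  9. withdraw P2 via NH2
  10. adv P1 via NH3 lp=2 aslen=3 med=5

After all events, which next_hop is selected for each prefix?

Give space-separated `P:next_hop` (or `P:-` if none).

Answer: P0:NH4 P1:NH0 P2:-

Derivation:
Op 1: best P0=- P1=NH0 P2=-
Op 2: best P0=NH2 P1=NH0 P2=-
Op 3: best P0=NH2 P1=NH0 P2=-
Op 4: best P0=NH2 P1=NH0 P2=-
Op 5: best P0=- P1=NH0 P2=-
Op 6: best P0=- P1=NH3 P2=-
Op 7: best P0=NH4 P1=NH3 P2=-
Op 8: best P0=NH4 P1=NH3 P2=NH2
Op 9: best P0=NH4 P1=NH3 P2=-
Op 10: best P0=NH4 P1=NH0 P2=-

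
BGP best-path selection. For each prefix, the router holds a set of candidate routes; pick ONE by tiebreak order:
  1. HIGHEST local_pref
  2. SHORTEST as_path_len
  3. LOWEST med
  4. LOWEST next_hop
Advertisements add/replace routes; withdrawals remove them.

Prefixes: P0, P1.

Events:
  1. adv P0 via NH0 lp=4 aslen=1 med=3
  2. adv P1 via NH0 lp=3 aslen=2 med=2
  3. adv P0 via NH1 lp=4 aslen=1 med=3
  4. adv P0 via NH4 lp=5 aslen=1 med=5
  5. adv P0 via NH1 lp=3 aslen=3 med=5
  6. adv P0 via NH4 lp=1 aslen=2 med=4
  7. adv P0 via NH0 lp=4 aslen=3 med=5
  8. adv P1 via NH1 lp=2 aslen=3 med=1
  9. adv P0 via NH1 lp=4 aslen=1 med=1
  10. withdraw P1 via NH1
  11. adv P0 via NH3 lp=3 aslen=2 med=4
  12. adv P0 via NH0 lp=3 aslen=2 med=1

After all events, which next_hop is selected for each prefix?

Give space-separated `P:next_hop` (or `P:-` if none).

Op 1: best P0=NH0 P1=-
Op 2: best P0=NH0 P1=NH0
Op 3: best P0=NH0 P1=NH0
Op 4: best P0=NH4 P1=NH0
Op 5: best P0=NH4 P1=NH0
Op 6: best P0=NH0 P1=NH0
Op 7: best P0=NH0 P1=NH0
Op 8: best P0=NH0 P1=NH0
Op 9: best P0=NH1 P1=NH0
Op 10: best P0=NH1 P1=NH0
Op 11: best P0=NH1 P1=NH0
Op 12: best P0=NH1 P1=NH0

Answer: P0:NH1 P1:NH0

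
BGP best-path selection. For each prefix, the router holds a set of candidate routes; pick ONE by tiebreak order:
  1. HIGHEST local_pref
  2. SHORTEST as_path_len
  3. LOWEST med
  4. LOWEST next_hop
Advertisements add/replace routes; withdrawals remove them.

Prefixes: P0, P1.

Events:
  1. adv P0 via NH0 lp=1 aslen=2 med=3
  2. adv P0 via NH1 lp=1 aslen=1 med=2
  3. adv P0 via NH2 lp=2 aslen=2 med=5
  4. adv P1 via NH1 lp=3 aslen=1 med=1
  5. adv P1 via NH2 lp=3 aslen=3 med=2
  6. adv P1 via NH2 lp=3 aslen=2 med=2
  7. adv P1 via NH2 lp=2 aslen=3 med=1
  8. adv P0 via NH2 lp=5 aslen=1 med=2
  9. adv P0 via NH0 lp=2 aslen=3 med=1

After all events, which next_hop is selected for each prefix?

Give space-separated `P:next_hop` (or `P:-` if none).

Op 1: best P0=NH0 P1=-
Op 2: best P0=NH1 P1=-
Op 3: best P0=NH2 P1=-
Op 4: best P0=NH2 P1=NH1
Op 5: best P0=NH2 P1=NH1
Op 6: best P0=NH2 P1=NH1
Op 7: best P0=NH2 P1=NH1
Op 8: best P0=NH2 P1=NH1
Op 9: best P0=NH2 P1=NH1

Answer: P0:NH2 P1:NH1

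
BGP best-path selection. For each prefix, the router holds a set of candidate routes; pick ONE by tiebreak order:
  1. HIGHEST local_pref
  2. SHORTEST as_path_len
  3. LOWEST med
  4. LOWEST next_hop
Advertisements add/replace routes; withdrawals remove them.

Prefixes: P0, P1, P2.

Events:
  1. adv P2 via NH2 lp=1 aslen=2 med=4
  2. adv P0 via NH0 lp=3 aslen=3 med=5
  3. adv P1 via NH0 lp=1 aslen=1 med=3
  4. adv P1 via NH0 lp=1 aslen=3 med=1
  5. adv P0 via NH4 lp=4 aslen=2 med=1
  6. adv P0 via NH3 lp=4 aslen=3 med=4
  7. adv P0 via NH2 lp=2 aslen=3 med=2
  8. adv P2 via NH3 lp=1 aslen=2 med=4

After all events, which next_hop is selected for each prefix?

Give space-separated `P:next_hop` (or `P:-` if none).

Op 1: best P0=- P1=- P2=NH2
Op 2: best P0=NH0 P1=- P2=NH2
Op 3: best P0=NH0 P1=NH0 P2=NH2
Op 4: best P0=NH0 P1=NH0 P2=NH2
Op 5: best P0=NH4 P1=NH0 P2=NH2
Op 6: best P0=NH4 P1=NH0 P2=NH2
Op 7: best P0=NH4 P1=NH0 P2=NH2
Op 8: best P0=NH4 P1=NH0 P2=NH2

Answer: P0:NH4 P1:NH0 P2:NH2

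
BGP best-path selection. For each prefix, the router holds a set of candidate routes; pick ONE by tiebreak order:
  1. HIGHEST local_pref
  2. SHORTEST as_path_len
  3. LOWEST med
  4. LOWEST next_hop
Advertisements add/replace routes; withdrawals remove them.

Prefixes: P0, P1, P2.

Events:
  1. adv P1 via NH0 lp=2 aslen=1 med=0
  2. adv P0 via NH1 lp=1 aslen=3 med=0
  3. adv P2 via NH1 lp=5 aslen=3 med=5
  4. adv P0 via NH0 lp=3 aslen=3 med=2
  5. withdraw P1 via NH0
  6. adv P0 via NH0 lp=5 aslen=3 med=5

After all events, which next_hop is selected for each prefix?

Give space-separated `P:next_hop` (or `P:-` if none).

Op 1: best P0=- P1=NH0 P2=-
Op 2: best P0=NH1 P1=NH0 P2=-
Op 3: best P0=NH1 P1=NH0 P2=NH1
Op 4: best P0=NH0 P1=NH0 P2=NH1
Op 5: best P0=NH0 P1=- P2=NH1
Op 6: best P0=NH0 P1=- P2=NH1

Answer: P0:NH0 P1:- P2:NH1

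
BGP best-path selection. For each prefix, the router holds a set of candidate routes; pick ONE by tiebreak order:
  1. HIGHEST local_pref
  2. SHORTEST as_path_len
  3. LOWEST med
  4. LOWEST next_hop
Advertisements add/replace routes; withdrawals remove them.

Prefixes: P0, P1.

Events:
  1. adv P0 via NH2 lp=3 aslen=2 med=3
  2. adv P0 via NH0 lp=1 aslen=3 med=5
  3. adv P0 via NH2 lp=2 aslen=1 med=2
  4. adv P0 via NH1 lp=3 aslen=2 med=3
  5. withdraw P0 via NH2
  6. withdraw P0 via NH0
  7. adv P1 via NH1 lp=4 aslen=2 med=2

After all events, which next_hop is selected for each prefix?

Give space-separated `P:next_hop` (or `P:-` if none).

Op 1: best P0=NH2 P1=-
Op 2: best P0=NH2 P1=-
Op 3: best P0=NH2 P1=-
Op 4: best P0=NH1 P1=-
Op 5: best P0=NH1 P1=-
Op 6: best P0=NH1 P1=-
Op 7: best P0=NH1 P1=NH1

Answer: P0:NH1 P1:NH1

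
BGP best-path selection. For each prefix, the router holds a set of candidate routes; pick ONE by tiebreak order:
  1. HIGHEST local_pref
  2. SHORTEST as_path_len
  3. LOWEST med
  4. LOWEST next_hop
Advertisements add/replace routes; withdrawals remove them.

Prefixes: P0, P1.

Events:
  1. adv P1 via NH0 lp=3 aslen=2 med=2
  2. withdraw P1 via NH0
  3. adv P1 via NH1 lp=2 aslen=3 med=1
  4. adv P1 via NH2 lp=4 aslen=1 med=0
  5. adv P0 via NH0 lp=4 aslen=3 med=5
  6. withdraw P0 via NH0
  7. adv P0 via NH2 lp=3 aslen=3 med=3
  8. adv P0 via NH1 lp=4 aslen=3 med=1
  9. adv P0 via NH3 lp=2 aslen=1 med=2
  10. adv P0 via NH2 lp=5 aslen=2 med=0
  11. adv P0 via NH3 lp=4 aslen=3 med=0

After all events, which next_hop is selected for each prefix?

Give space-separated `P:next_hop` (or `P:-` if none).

Answer: P0:NH2 P1:NH2

Derivation:
Op 1: best P0=- P1=NH0
Op 2: best P0=- P1=-
Op 3: best P0=- P1=NH1
Op 4: best P0=- P1=NH2
Op 5: best P0=NH0 P1=NH2
Op 6: best P0=- P1=NH2
Op 7: best P0=NH2 P1=NH2
Op 8: best P0=NH1 P1=NH2
Op 9: best P0=NH1 P1=NH2
Op 10: best P0=NH2 P1=NH2
Op 11: best P0=NH2 P1=NH2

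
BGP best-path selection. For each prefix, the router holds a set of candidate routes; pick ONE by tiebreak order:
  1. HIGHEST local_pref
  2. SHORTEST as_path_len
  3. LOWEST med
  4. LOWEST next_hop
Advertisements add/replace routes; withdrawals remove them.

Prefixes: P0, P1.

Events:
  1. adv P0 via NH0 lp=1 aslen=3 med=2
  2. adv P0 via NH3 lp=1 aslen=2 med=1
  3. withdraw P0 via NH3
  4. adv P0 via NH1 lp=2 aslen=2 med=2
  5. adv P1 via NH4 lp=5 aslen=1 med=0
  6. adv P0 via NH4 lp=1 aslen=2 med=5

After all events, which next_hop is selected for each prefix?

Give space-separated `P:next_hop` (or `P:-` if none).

Op 1: best P0=NH0 P1=-
Op 2: best P0=NH3 P1=-
Op 3: best P0=NH0 P1=-
Op 4: best P0=NH1 P1=-
Op 5: best P0=NH1 P1=NH4
Op 6: best P0=NH1 P1=NH4

Answer: P0:NH1 P1:NH4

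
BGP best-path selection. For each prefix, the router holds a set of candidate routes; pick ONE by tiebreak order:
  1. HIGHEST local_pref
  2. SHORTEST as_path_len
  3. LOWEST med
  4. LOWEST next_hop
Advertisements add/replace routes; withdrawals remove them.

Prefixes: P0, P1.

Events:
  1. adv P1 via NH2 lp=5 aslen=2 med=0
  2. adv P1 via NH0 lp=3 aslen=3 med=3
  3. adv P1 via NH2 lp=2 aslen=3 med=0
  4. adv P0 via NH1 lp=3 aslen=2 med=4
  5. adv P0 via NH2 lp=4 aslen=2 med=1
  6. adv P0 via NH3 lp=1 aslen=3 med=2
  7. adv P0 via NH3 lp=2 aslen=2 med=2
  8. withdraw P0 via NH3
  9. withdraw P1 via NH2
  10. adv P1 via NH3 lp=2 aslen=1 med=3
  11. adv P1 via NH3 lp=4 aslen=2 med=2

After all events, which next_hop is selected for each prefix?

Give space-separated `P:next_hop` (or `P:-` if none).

Answer: P0:NH2 P1:NH3

Derivation:
Op 1: best P0=- P1=NH2
Op 2: best P0=- P1=NH2
Op 3: best P0=- P1=NH0
Op 4: best P0=NH1 P1=NH0
Op 5: best P0=NH2 P1=NH0
Op 6: best P0=NH2 P1=NH0
Op 7: best P0=NH2 P1=NH0
Op 8: best P0=NH2 P1=NH0
Op 9: best P0=NH2 P1=NH0
Op 10: best P0=NH2 P1=NH0
Op 11: best P0=NH2 P1=NH3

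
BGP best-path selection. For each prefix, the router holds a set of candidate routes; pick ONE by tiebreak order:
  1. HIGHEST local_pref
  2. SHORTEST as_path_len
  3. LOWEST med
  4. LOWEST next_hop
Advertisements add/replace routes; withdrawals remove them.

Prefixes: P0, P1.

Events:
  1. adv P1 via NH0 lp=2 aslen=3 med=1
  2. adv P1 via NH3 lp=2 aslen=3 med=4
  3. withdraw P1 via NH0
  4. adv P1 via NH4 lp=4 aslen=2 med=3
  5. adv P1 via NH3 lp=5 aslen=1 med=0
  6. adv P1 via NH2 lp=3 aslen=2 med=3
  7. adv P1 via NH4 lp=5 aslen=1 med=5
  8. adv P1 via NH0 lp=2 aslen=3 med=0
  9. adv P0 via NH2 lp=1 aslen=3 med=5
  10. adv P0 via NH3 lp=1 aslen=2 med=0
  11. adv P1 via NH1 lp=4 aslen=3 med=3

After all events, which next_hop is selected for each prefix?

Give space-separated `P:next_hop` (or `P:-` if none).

Op 1: best P0=- P1=NH0
Op 2: best P0=- P1=NH0
Op 3: best P0=- P1=NH3
Op 4: best P0=- P1=NH4
Op 5: best P0=- P1=NH3
Op 6: best P0=- P1=NH3
Op 7: best P0=- P1=NH3
Op 8: best P0=- P1=NH3
Op 9: best P0=NH2 P1=NH3
Op 10: best P0=NH3 P1=NH3
Op 11: best P0=NH3 P1=NH3

Answer: P0:NH3 P1:NH3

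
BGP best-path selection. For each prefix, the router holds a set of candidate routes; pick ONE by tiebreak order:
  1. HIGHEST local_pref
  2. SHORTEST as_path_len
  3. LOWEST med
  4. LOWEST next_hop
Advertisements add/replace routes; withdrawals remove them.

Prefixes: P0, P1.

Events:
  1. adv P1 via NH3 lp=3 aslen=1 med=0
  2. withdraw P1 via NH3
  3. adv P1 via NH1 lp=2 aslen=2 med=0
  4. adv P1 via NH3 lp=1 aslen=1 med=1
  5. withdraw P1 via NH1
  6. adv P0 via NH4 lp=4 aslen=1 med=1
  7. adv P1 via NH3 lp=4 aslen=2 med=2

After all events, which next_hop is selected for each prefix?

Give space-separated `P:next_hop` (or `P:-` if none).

Answer: P0:NH4 P1:NH3

Derivation:
Op 1: best P0=- P1=NH3
Op 2: best P0=- P1=-
Op 3: best P0=- P1=NH1
Op 4: best P0=- P1=NH1
Op 5: best P0=- P1=NH3
Op 6: best P0=NH4 P1=NH3
Op 7: best P0=NH4 P1=NH3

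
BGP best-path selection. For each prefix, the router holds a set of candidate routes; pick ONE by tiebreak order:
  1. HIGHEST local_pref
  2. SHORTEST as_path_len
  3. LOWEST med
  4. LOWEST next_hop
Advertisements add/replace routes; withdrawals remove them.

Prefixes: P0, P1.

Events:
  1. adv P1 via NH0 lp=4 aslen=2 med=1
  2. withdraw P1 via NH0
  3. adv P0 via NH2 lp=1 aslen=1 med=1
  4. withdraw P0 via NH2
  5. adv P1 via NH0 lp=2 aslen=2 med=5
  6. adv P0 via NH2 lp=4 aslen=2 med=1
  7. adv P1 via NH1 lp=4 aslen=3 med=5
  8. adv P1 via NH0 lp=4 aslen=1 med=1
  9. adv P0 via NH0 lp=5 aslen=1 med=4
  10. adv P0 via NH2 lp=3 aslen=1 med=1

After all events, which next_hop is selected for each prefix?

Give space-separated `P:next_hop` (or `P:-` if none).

Answer: P0:NH0 P1:NH0

Derivation:
Op 1: best P0=- P1=NH0
Op 2: best P0=- P1=-
Op 3: best P0=NH2 P1=-
Op 4: best P0=- P1=-
Op 5: best P0=- P1=NH0
Op 6: best P0=NH2 P1=NH0
Op 7: best P0=NH2 P1=NH1
Op 8: best P0=NH2 P1=NH0
Op 9: best P0=NH0 P1=NH0
Op 10: best P0=NH0 P1=NH0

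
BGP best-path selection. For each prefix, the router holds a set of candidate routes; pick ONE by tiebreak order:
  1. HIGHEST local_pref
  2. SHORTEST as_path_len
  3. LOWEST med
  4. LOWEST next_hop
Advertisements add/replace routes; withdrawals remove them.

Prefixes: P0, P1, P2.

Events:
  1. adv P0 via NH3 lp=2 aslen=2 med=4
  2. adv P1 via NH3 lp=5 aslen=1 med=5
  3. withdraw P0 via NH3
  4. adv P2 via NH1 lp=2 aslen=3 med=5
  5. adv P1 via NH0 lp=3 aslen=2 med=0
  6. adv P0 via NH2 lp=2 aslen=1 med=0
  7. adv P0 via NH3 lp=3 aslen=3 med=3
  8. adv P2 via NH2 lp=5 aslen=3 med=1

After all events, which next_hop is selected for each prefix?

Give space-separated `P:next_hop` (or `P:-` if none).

Answer: P0:NH3 P1:NH3 P2:NH2

Derivation:
Op 1: best P0=NH3 P1=- P2=-
Op 2: best P0=NH3 P1=NH3 P2=-
Op 3: best P0=- P1=NH3 P2=-
Op 4: best P0=- P1=NH3 P2=NH1
Op 5: best P0=- P1=NH3 P2=NH1
Op 6: best P0=NH2 P1=NH3 P2=NH1
Op 7: best P0=NH3 P1=NH3 P2=NH1
Op 8: best P0=NH3 P1=NH3 P2=NH2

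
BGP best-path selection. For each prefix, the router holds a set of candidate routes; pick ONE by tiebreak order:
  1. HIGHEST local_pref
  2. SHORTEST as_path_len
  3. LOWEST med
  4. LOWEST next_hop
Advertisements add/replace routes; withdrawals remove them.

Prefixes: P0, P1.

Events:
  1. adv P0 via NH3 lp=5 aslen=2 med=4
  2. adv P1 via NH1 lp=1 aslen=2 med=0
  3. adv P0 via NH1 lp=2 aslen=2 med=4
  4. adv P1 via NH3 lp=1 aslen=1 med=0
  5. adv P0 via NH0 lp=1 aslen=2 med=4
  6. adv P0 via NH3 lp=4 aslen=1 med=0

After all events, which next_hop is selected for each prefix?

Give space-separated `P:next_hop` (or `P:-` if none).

Answer: P0:NH3 P1:NH3

Derivation:
Op 1: best P0=NH3 P1=-
Op 2: best P0=NH3 P1=NH1
Op 3: best P0=NH3 P1=NH1
Op 4: best P0=NH3 P1=NH3
Op 5: best P0=NH3 P1=NH3
Op 6: best P0=NH3 P1=NH3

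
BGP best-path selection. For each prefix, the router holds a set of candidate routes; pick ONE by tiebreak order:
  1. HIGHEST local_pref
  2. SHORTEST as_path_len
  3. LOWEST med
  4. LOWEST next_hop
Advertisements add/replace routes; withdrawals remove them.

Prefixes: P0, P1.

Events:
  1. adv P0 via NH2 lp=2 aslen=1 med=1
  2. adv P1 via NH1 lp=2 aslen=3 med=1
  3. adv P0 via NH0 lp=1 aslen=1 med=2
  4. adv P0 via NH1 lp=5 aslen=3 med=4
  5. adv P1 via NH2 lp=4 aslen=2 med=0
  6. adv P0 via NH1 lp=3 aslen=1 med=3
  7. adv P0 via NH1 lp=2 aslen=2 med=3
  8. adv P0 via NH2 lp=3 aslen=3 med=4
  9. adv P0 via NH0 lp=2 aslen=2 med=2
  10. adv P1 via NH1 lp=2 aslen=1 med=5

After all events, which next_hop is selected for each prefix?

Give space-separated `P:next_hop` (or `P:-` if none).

Op 1: best P0=NH2 P1=-
Op 2: best P0=NH2 P1=NH1
Op 3: best P0=NH2 P1=NH1
Op 4: best P0=NH1 P1=NH1
Op 5: best P0=NH1 P1=NH2
Op 6: best P0=NH1 P1=NH2
Op 7: best P0=NH2 P1=NH2
Op 8: best P0=NH2 P1=NH2
Op 9: best P0=NH2 P1=NH2
Op 10: best P0=NH2 P1=NH2

Answer: P0:NH2 P1:NH2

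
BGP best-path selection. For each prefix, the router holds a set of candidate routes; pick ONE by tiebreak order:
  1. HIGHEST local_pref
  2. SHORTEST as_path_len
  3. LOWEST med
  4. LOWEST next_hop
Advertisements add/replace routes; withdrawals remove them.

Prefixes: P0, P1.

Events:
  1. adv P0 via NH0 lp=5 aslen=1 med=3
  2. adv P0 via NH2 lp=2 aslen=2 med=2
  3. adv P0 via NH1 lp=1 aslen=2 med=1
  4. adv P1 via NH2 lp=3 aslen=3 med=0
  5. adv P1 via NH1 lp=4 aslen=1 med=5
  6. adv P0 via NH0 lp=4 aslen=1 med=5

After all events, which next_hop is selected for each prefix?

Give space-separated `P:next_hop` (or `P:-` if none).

Op 1: best P0=NH0 P1=-
Op 2: best P0=NH0 P1=-
Op 3: best P0=NH0 P1=-
Op 4: best P0=NH0 P1=NH2
Op 5: best P0=NH0 P1=NH1
Op 6: best P0=NH0 P1=NH1

Answer: P0:NH0 P1:NH1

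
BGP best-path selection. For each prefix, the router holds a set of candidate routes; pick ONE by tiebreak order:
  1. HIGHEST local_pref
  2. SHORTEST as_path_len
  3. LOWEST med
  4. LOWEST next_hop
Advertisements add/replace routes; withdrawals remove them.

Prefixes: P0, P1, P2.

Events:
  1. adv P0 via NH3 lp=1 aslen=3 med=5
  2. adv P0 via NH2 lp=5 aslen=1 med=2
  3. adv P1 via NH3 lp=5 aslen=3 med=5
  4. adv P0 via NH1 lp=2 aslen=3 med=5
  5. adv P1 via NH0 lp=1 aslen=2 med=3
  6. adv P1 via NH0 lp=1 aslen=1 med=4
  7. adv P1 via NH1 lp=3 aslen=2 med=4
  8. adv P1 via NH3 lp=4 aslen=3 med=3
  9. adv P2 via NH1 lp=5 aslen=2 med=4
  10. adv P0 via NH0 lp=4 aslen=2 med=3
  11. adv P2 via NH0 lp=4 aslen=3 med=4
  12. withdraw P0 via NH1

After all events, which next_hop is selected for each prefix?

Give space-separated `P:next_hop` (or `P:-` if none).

Answer: P0:NH2 P1:NH3 P2:NH1

Derivation:
Op 1: best P0=NH3 P1=- P2=-
Op 2: best P0=NH2 P1=- P2=-
Op 3: best P0=NH2 P1=NH3 P2=-
Op 4: best P0=NH2 P1=NH3 P2=-
Op 5: best P0=NH2 P1=NH3 P2=-
Op 6: best P0=NH2 P1=NH3 P2=-
Op 7: best P0=NH2 P1=NH3 P2=-
Op 8: best P0=NH2 P1=NH3 P2=-
Op 9: best P0=NH2 P1=NH3 P2=NH1
Op 10: best P0=NH2 P1=NH3 P2=NH1
Op 11: best P0=NH2 P1=NH3 P2=NH1
Op 12: best P0=NH2 P1=NH3 P2=NH1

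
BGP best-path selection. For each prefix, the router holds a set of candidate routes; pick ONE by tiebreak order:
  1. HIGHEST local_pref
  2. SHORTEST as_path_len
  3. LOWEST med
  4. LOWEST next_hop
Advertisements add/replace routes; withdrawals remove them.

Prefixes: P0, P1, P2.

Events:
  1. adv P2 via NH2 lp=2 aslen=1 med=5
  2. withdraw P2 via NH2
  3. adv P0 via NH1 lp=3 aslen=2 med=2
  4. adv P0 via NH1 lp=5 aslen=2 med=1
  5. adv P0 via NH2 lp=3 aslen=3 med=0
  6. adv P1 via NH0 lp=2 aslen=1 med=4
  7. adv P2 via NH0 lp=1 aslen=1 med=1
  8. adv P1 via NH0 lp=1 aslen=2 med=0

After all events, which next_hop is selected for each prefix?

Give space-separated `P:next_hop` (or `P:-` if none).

Op 1: best P0=- P1=- P2=NH2
Op 2: best P0=- P1=- P2=-
Op 3: best P0=NH1 P1=- P2=-
Op 4: best P0=NH1 P1=- P2=-
Op 5: best P0=NH1 P1=- P2=-
Op 6: best P0=NH1 P1=NH0 P2=-
Op 7: best P0=NH1 P1=NH0 P2=NH0
Op 8: best P0=NH1 P1=NH0 P2=NH0

Answer: P0:NH1 P1:NH0 P2:NH0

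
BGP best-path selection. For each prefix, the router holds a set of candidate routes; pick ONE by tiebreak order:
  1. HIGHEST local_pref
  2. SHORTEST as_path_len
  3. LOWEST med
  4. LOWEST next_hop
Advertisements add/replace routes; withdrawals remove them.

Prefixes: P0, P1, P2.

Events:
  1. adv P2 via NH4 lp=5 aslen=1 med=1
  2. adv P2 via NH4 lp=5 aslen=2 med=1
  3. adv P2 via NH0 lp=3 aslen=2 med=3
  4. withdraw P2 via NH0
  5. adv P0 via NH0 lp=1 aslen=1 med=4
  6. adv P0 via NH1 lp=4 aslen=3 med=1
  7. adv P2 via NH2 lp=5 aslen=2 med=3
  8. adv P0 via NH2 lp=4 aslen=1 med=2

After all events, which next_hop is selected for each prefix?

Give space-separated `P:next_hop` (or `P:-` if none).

Op 1: best P0=- P1=- P2=NH4
Op 2: best P0=- P1=- P2=NH4
Op 3: best P0=- P1=- P2=NH4
Op 4: best P0=- P1=- P2=NH4
Op 5: best P0=NH0 P1=- P2=NH4
Op 6: best P0=NH1 P1=- P2=NH4
Op 7: best P0=NH1 P1=- P2=NH4
Op 8: best P0=NH2 P1=- P2=NH4

Answer: P0:NH2 P1:- P2:NH4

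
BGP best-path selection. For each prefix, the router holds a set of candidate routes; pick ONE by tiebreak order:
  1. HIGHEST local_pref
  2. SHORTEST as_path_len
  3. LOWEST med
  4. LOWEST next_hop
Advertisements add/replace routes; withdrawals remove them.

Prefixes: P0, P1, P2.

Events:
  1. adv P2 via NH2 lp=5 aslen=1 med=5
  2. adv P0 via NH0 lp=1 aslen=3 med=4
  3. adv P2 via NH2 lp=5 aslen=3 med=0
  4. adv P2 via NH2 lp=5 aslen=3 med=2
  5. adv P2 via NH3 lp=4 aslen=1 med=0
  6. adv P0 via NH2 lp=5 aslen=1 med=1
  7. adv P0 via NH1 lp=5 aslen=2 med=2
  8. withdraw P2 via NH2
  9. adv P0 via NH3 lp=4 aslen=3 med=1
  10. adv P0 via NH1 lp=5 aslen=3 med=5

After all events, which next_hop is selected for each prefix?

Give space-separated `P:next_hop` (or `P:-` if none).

Op 1: best P0=- P1=- P2=NH2
Op 2: best P0=NH0 P1=- P2=NH2
Op 3: best P0=NH0 P1=- P2=NH2
Op 4: best P0=NH0 P1=- P2=NH2
Op 5: best P0=NH0 P1=- P2=NH2
Op 6: best P0=NH2 P1=- P2=NH2
Op 7: best P0=NH2 P1=- P2=NH2
Op 8: best P0=NH2 P1=- P2=NH3
Op 9: best P0=NH2 P1=- P2=NH3
Op 10: best P0=NH2 P1=- P2=NH3

Answer: P0:NH2 P1:- P2:NH3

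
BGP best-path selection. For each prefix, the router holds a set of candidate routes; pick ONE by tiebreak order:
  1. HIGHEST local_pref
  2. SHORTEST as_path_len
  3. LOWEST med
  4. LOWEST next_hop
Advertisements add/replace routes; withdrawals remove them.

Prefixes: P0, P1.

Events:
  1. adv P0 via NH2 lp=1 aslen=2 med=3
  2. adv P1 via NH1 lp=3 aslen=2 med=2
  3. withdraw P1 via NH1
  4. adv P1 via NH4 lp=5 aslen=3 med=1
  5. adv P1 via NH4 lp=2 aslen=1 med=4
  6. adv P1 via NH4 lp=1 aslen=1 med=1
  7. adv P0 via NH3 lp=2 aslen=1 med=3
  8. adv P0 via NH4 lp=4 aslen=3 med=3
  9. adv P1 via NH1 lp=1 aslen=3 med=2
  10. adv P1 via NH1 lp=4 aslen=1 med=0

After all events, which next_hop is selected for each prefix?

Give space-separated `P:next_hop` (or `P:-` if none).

Answer: P0:NH4 P1:NH1

Derivation:
Op 1: best P0=NH2 P1=-
Op 2: best P0=NH2 P1=NH1
Op 3: best P0=NH2 P1=-
Op 4: best P0=NH2 P1=NH4
Op 5: best P0=NH2 P1=NH4
Op 6: best P0=NH2 P1=NH4
Op 7: best P0=NH3 P1=NH4
Op 8: best P0=NH4 P1=NH4
Op 9: best P0=NH4 P1=NH4
Op 10: best P0=NH4 P1=NH1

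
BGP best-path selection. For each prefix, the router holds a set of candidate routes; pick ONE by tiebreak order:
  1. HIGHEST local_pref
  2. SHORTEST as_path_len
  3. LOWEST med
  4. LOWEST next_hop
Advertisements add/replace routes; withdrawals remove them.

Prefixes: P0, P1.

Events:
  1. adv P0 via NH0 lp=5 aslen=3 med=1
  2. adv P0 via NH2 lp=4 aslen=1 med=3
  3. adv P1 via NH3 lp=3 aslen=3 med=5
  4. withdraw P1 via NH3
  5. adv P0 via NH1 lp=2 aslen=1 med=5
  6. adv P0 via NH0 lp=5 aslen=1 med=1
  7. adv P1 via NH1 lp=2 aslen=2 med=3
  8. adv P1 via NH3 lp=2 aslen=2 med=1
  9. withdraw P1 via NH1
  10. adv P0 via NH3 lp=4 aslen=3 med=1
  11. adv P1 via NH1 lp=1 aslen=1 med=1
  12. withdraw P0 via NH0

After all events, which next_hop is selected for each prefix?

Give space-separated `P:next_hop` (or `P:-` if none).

Op 1: best P0=NH0 P1=-
Op 2: best P0=NH0 P1=-
Op 3: best P0=NH0 P1=NH3
Op 4: best P0=NH0 P1=-
Op 5: best P0=NH0 P1=-
Op 6: best P0=NH0 P1=-
Op 7: best P0=NH0 P1=NH1
Op 8: best P0=NH0 P1=NH3
Op 9: best P0=NH0 P1=NH3
Op 10: best P0=NH0 P1=NH3
Op 11: best P0=NH0 P1=NH3
Op 12: best P0=NH2 P1=NH3

Answer: P0:NH2 P1:NH3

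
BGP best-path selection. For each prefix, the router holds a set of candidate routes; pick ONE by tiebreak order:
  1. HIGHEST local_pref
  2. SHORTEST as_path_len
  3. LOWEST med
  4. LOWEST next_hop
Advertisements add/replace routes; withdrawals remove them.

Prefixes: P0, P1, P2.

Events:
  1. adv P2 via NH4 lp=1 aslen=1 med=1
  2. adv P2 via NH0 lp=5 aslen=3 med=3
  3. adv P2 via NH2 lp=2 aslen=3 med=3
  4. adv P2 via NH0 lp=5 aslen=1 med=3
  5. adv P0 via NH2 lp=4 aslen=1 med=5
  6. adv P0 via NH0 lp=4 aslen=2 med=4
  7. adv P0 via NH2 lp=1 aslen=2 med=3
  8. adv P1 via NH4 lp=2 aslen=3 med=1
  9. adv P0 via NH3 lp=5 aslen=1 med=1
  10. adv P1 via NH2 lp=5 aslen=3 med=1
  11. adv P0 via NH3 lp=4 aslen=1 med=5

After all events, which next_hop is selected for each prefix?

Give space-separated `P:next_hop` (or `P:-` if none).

Answer: P0:NH3 P1:NH2 P2:NH0

Derivation:
Op 1: best P0=- P1=- P2=NH4
Op 2: best P0=- P1=- P2=NH0
Op 3: best P0=- P1=- P2=NH0
Op 4: best P0=- P1=- P2=NH0
Op 5: best P0=NH2 P1=- P2=NH0
Op 6: best P0=NH2 P1=- P2=NH0
Op 7: best P0=NH0 P1=- P2=NH0
Op 8: best P0=NH0 P1=NH4 P2=NH0
Op 9: best P0=NH3 P1=NH4 P2=NH0
Op 10: best P0=NH3 P1=NH2 P2=NH0
Op 11: best P0=NH3 P1=NH2 P2=NH0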